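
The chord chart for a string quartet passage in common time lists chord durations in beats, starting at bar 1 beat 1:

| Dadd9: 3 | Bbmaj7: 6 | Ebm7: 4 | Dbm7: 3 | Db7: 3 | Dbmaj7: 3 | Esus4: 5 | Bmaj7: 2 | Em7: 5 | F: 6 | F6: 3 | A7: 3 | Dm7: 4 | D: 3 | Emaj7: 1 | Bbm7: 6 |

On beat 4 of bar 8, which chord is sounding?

Em7

Beat 4 of bar 8 is beat (8−1)×4 + 4 = 32 overall.
Running totals: Dadd9 ends at 3, Bbmaj7 ends at 9, Ebm7 ends at 13, Dbm7 ends at 16, Db7 ends at 19, Dbmaj7 ends at 22, Esus4 ends at 27, Bmaj7 ends at 29, Em7 ends at 34.
Beat 32 falls within Em7.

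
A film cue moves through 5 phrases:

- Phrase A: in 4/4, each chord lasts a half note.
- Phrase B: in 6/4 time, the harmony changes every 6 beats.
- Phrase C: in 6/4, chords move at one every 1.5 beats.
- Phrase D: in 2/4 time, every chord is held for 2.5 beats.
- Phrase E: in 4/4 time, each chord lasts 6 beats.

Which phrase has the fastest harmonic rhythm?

Phrase C

A: 4/2 = 2 chords/bar.
B: 6/6 = 1 chord/bar.
C: 6/1.5 = 4 chords/bar.
D: 2/2.5 = 0.8 chords/bar.
E: 4/6 = 2/3 chords/bar.
Fastest is C at 4 chords/bar.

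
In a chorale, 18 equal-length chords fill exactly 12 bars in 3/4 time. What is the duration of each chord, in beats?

12 bars × 3 beats/bar = 36 beats total.
36 beats ÷ 18 chords = 2 beats per chord.
(That is a half note.)

2 beats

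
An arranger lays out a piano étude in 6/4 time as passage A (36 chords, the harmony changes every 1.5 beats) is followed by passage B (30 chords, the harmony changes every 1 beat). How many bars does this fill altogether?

14 bars

A: 36 × 1.5 = 54 beats = 9 bars.
B: 30 × 1 = 30 beats = 5 bars.
Total: 9 + 5 = 14 bars.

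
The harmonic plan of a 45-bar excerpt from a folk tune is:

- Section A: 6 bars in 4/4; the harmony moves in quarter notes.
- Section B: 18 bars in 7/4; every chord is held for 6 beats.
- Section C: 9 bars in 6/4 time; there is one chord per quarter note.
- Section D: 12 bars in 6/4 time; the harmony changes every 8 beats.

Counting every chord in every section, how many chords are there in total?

A: 6·4 = 24 beats, 24/1 = 24 chords.
B: 18·7 = 126 beats, 126/6 = 21 chords.
C: 9·6 = 54 beats, 54/1 = 54 chords.
D: 12·6 = 72 beats, 72/8 = 9 chords.
Total: 24 + 21 + 54 + 9 = 108.

108 chords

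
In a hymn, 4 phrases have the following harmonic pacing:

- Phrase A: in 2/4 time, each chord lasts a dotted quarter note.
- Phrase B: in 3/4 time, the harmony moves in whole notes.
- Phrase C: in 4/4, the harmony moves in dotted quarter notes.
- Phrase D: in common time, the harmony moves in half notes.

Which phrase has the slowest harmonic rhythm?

A: each chord is 1.5 beats in 2/4, so 4/3 per bar.
B: each chord is 4 beats in 3/4, so 0.75 per bar.
C: each chord is 1.5 beats in 4/4, so 8/3 per bar.
D: each chord is 2 beats in 4/4, so 2 per bar.
Slowest is B at 0.75 chords/bar.

Phrase B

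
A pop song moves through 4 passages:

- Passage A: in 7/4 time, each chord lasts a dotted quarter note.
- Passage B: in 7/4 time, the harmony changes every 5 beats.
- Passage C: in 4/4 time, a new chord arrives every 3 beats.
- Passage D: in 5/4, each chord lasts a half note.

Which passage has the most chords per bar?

Passage A

A: each chord is 1.5 beats in 7/4, so 14/3 per bar.
B: each chord is 5 beats in 7/4, so 1.4 per bar.
C: each chord is 3 beats in 4/4, so 4/3 per bar.
D: each chord is 2 beats in 5/4, so 2.5 per bar.
Fastest is A at 14/3 chords/bar.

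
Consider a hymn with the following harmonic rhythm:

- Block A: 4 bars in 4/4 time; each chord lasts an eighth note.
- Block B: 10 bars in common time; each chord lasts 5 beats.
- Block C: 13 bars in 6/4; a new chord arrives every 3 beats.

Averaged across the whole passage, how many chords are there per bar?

22/9 chords per bar

A: 4 × 4 = 16 beats ÷ 0.5 = 32 chords.
B: 10 × 4 = 40 beats ÷ 5 = 8 chords.
C: 13 × 6 = 78 beats ÷ 3 = 26 chords.
Overall: 66 chords over 27 bars → 66/27 = 22/9 chords per bar.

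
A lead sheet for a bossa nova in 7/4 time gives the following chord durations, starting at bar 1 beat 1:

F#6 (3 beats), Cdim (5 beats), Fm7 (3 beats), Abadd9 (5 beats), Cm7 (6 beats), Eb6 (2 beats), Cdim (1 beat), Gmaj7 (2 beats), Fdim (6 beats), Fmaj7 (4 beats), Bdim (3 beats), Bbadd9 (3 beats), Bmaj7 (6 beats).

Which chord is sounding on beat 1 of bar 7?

Bbadd9

Beat 1 of bar 7 is beat (7−1)×7 + 1 = 43 overall.
Running totals: F#6 ends at 3, Cdim ends at 8, Fm7 ends at 11, Abadd9 ends at 16, Cm7 ends at 22, Eb6 ends at 24, Cdim ends at 25, Gmaj7 ends at 27, Fdim ends at 33, Fmaj7 ends at 37, Bdim ends at 40, Bbadd9 ends at 43.
Beat 43 falls within Bbadd9.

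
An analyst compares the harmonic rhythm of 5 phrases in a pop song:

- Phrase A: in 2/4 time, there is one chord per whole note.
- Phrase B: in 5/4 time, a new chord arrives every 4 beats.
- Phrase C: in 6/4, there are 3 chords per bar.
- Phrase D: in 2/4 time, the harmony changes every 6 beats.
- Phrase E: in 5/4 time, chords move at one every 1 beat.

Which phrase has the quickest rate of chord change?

Phrase E

A: 2/4 = 0.5 chords/bar.
B: 5/4 = 1.25 chords/bar.
C: 6/2 = 3 chords/bar.
D: 2/6 = 1/3 chords/bar.
E: 5/1 = 5 chords/bar.
Fastest is E at 5 chords/bar.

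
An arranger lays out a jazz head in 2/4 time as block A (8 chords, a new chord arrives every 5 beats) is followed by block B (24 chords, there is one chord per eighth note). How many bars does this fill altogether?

A: 8 × 5 = 40 beats = 20 bars.
B: 24 × 0.5 = 12 beats = 6 bars.
Total: 20 + 6 = 26 bars.

26 bars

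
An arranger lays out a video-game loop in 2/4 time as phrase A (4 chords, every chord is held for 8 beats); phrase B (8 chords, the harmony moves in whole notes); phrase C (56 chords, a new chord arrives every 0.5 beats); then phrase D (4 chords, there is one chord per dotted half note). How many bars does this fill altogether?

A: 4 × 8 = 32 beats = 16 bars.
B: 8 × 4 = 32 beats = 16 bars.
C: 56 × 0.5 = 28 beats = 14 bars.
D: 4 × 3 = 12 beats = 6 bars.
Total: 16 + 16 + 14 + 6 = 52 bars.

52 bars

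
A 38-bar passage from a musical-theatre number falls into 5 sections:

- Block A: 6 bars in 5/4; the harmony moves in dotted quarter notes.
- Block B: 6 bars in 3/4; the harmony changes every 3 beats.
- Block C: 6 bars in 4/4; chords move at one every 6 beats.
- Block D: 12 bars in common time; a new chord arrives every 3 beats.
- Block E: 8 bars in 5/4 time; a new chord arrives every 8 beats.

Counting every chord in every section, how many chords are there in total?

A: 6 bars × 5 beats = 30 beats; 1.5 beats/chord → 20 chords.
B: 6 bars × 3 beats = 18 beats; 3 beats/chord → 6 chords.
C: 6 bars × 4 beats = 24 beats; 6 beats/chord → 4 chords.
D: 12 bars × 4 beats = 48 beats; 3 beats/chord → 16 chords.
E: 8 bars × 5 beats = 40 beats; 8 beats/chord → 5 chords.
Total: 20 + 6 + 4 + 16 + 5 = 51.

51 chords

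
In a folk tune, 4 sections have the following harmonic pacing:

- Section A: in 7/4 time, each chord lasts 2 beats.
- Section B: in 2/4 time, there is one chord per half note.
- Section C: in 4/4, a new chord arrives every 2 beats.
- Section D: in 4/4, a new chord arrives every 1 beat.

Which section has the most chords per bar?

A: each chord is 2 beats in 7/4, so 3.5 per bar.
B: each chord is 2 beats in 2/4, so 1 per bar.
C: each chord is 2 beats in 4/4, so 2 per bar.
D: each chord is 1 beat in 4/4, so 4 per bar.
Fastest is D at 4 chords/bar.

Section D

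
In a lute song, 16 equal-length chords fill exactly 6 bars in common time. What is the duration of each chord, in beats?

6 bars × 4 beats/bar = 24 beats total.
24 beats ÷ 16 chords = 1.5 beats per chord.
(That is a dotted quarter note.)

1.5 beats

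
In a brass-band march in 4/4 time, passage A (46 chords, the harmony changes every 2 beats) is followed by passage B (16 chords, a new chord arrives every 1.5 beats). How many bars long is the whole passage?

29 bars

A: 46 × 2 = 92 beats = 23 bars.
B: 16 × 1.5 = 24 beats = 6 bars.
Total: 23 + 6 = 29 bars.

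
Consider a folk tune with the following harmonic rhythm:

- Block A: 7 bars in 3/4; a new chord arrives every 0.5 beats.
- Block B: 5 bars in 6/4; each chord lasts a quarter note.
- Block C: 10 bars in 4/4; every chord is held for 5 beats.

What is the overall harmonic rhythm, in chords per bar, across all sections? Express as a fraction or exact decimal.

40/11 chords per bar

A: 7 × 3 = 21 beats ÷ 0.5 = 42 chords.
B: 5 × 6 = 30 beats ÷ 1 = 30 chords.
C: 10 × 4 = 40 beats ÷ 5 = 8 chords.
Overall: 80 chords over 22 bars → 80/22 = 40/11 chords per bar.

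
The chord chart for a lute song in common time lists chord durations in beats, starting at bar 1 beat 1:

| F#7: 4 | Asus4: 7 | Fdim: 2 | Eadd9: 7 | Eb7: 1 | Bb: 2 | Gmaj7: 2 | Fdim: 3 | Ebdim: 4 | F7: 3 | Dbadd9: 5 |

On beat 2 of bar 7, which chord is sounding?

Beat 2 of bar 7 is beat (7−1)×4 + 2 = 26 overall.
Running totals: F#7 ends at 4, Asus4 ends at 11, Fdim ends at 13, Eadd9 ends at 20, Eb7 ends at 21, Bb ends at 23, Gmaj7 ends at 25, Fdim ends at 28.
Beat 26 falls within Fdim.

Fdim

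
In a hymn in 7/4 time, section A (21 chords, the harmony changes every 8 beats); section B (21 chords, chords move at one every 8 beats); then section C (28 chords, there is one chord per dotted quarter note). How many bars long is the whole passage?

54 bars

A: 21 × 8 = 168 beats = 24 bars.
B: 21 × 8 = 168 beats = 24 bars.
C: 28 × 1.5 = 42 beats = 6 bars.
Total: 24 + 24 + 6 = 54 bars.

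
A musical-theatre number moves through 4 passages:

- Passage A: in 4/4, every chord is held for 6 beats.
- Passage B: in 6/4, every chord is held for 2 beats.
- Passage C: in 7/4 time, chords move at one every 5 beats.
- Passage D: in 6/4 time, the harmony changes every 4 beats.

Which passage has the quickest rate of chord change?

A: each chord is 6 beats in 4/4, so 2/3 per bar.
B: each chord is 2 beats in 6/4, so 3 per bar.
C: each chord is 5 beats in 7/4, so 1.4 per bar.
D: each chord is 4 beats in 6/4, so 1.5 per bar.
Fastest is B at 3 chords/bar.

Passage B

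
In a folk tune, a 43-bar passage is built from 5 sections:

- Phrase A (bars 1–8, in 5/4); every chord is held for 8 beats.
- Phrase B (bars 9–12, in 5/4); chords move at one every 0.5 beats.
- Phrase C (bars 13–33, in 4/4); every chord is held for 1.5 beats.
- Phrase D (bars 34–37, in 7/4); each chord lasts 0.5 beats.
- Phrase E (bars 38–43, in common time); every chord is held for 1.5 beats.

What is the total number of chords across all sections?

A: 8·5 = 40 beats, 40/8 = 5 chords.
B: 4·5 = 20 beats, 20/0.5 = 40 chords.
C: 21·4 = 84 beats, 84/1.5 = 56 chords.
D: 4·7 = 28 beats, 28/0.5 = 56 chords.
E: 6·4 = 24 beats, 24/1.5 = 16 chords.
Total: 5 + 40 + 56 + 56 + 16 = 173.

173 chords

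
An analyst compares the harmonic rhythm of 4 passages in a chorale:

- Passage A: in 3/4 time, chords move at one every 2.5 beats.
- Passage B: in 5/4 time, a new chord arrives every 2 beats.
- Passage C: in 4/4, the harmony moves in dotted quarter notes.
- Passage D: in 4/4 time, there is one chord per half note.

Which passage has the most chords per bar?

Passage C

A: each chord is 2.5 beats in 3/4, so 1.2 per bar.
B: each chord is 2 beats in 5/4, so 2.5 per bar.
C: each chord is 1.5 beats in 4/4, so 8/3 per bar.
D: each chord is 2 beats in 4/4, so 2 per bar.
Fastest is C at 8/3 chords/bar.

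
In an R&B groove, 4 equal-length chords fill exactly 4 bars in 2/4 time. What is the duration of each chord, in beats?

2 beats

4 bars × 2 beats/bar = 8 beats total.
8 beats ÷ 4 chords = 2 beats per chord.
(That is a half note.)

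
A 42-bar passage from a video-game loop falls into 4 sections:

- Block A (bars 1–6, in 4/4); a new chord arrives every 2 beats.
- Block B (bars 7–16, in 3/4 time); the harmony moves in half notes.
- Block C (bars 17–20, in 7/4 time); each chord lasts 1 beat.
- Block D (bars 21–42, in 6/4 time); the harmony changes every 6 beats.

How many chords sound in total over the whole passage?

A has 24 beats and chords last 2 each, so 12 chords.
B has 30 beats and chords last 2 each, so 15 chords.
C has 28 beats and chords last 1 each, so 28 chords.
D has 132 beats and chords last 6 each, so 22 chords.
Total: 12 + 15 + 28 + 22 = 77.

77 chords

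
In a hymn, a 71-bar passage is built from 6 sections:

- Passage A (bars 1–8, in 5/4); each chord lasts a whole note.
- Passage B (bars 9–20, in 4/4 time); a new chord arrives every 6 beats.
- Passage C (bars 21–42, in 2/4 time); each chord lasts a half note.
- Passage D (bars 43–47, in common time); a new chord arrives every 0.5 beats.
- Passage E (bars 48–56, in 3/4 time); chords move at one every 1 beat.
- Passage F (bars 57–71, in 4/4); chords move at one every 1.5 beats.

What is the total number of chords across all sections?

A has 40 beats and chords last 4 each, so 10 chords.
B has 48 beats and chords last 6 each, so 8 chords.
C has 44 beats and chords last 2 each, so 22 chords.
D has 20 beats and chords last 0.5 each, so 40 chords.
E has 27 beats and chords last 1 each, so 27 chords.
F has 60 beats and chords last 1.5 each, so 40 chords.
Total: 10 + 8 + 22 + 40 + 27 + 40 = 147.

147 chords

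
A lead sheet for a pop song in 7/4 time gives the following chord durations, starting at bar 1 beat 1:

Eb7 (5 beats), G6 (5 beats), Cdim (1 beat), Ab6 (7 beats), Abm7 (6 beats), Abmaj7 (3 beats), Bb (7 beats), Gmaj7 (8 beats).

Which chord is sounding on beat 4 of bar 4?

Beat 4 of bar 4 is beat (4−1)×7 + 4 = 25 overall.
Running totals: Eb7 ends at 5, G6 ends at 10, Cdim ends at 11, Ab6 ends at 18, Abm7 ends at 24, Abmaj7 ends at 27.
Beat 25 falls within Abmaj7.

Abmaj7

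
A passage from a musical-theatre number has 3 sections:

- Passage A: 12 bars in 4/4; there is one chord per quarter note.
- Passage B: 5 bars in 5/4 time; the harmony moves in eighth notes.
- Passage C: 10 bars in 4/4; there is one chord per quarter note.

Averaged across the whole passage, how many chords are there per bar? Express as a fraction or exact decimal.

46/9 chords per bar

A: 12 × 4 = 48 beats ÷ 1 = 48 chords.
B: 5 × 5 = 25 beats ÷ 0.5 = 50 chords.
C: 10 × 4 = 40 beats ÷ 1 = 40 chords.
Overall: 138 chords over 27 bars → 138/27 = 46/9 chords per bar.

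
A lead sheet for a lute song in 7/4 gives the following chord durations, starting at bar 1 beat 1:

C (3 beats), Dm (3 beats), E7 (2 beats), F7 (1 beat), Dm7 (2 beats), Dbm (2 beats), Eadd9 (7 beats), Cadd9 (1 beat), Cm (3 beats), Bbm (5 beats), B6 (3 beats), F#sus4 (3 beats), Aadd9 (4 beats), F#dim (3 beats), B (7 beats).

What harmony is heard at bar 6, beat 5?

F#dim

Beat 5 of bar 6 is beat (6−1)×7 + 5 = 40 overall.
Running totals: C ends at 3, Dm ends at 6, E7 ends at 8, F7 ends at 9, Dm7 ends at 11, Dbm ends at 13, Eadd9 ends at 20, Cadd9 ends at 21, Cm ends at 24, Bbm ends at 29, B6 ends at 32, F#sus4 ends at 35, Aadd9 ends at 39, F#dim ends at 42.
Beat 40 falls within F#dim.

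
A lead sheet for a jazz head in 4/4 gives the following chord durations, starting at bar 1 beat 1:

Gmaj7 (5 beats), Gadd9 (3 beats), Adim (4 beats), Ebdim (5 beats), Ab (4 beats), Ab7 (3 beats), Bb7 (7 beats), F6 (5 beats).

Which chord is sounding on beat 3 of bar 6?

Beat 3 of bar 6 is beat (6−1)×4 + 3 = 23 overall.
Running totals: Gmaj7 ends at 5, Gadd9 ends at 8, Adim ends at 12, Ebdim ends at 17, Ab ends at 21, Ab7 ends at 24.
Beat 23 falls within Ab7.

Ab7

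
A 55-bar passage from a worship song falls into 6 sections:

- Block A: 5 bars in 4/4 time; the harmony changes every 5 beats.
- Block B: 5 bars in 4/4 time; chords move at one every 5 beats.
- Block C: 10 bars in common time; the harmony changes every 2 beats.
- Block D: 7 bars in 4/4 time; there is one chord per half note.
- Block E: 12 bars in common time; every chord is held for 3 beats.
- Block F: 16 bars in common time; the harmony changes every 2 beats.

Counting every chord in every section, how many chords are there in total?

90 chords

A: 5·4 = 20 beats, 20/5 = 4 chords.
B: 5·4 = 20 beats, 20/5 = 4 chords.
C: 10·4 = 40 beats, 40/2 = 20 chords.
D: 7·4 = 28 beats, 28/2 = 14 chords.
E: 12·4 = 48 beats, 48/3 = 16 chords.
F: 16·4 = 64 beats, 64/2 = 32 chords.
Total: 4 + 4 + 20 + 14 + 16 + 32 = 90.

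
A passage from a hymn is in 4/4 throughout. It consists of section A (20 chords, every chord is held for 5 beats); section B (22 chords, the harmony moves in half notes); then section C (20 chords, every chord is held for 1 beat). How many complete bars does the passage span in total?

41 bars

A: 20 × 5 = 100 beats = 25 bars.
B: 22 × 2 = 44 beats = 11 bars.
C: 20 × 1 = 20 beats = 5 bars.
Total: 25 + 11 + 5 = 41 bars.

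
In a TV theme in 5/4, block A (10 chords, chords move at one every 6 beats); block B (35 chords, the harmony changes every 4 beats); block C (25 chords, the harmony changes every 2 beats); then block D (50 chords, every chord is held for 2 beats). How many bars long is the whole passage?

A: 10 × 6 = 60 beats = 12 bars.
B: 35 × 4 = 140 beats = 28 bars.
C: 25 × 2 = 50 beats = 10 bars.
D: 50 × 2 = 100 beats = 20 bars.
Total: 12 + 28 + 10 + 20 = 70 bars.

70 bars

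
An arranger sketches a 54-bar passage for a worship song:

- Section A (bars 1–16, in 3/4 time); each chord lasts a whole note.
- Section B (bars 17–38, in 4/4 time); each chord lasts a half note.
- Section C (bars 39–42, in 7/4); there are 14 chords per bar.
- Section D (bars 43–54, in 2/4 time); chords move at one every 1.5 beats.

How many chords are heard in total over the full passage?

128 chords

A: 16 bars × 3 beats = 48 beats; 4 beats/chord → 12 chords.
B: 22 bars × 4 beats = 88 beats; 2 beats/chord → 44 chords.
C: 4 bars × 7 beats = 28 beats; 0.5 beats/chord → 56 chords.
D: 12 bars × 2 beats = 24 beats; 1.5 beats/chord → 16 chords.
Total: 12 + 44 + 56 + 16 = 128.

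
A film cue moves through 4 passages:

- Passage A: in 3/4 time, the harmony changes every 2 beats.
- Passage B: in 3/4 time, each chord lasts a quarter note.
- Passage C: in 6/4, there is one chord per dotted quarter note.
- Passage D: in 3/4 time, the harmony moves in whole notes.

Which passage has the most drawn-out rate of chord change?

Passage D

A: 3/2 = 1.5 chords/bar.
B: 3/1 = 3 chords/bar.
C: 6/1.5 = 4 chords/bar.
D: 3/4 = 0.75 chords/bar.
Slowest is D at 0.75 chords/bar.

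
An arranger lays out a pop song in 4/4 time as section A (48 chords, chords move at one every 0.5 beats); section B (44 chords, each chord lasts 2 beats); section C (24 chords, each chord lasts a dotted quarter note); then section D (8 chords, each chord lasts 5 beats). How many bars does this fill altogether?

A: 48 × 0.5 = 24 beats = 6 bars.
B: 44 × 2 = 88 beats = 22 bars.
C: 24 × 1.5 = 36 beats = 9 bars.
D: 8 × 5 = 40 beats = 10 bars.
Total: 6 + 22 + 9 + 10 = 47 bars.

47 bars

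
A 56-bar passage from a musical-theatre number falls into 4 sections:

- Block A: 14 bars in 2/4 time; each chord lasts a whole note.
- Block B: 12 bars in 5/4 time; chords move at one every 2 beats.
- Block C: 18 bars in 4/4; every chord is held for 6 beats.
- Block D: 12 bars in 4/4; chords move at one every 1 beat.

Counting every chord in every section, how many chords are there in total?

A has 28 beats and chords last 4 each, so 7 chords.
B has 60 beats and chords last 2 each, so 30 chords.
C has 72 beats and chords last 6 each, so 12 chords.
D has 48 beats and chords last 1 each, so 48 chords.
Total: 7 + 30 + 12 + 48 = 97.

97 chords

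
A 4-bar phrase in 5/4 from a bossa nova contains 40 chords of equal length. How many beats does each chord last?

4 bars × 5 beats/bar = 20 beats total.
20 beats ÷ 40 chords = 0.5 beats per chord.
(That is an eighth note.)

0.5 beats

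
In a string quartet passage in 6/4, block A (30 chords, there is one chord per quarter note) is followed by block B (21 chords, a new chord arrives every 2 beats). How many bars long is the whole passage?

A: 30 × 1 = 30 beats = 5 bars.
B: 21 × 2 = 42 beats = 7 bars.
Total: 5 + 7 = 12 bars.

12 bars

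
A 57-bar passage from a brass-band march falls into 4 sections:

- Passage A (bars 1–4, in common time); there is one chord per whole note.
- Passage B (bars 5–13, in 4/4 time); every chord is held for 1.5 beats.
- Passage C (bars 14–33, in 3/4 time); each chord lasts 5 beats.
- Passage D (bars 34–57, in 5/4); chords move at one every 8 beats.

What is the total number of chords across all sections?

A has 16 beats and chords last 4 each, so 4 chords.
B has 36 beats and chords last 1.5 each, so 24 chords.
C has 60 beats and chords last 5 each, so 12 chords.
D has 120 beats and chords last 8 each, so 15 chords.
Total: 4 + 24 + 12 + 15 = 55.

55 chords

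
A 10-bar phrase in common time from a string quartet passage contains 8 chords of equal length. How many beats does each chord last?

5 beats

10 bars × 4 beats/bar = 40 beats total.
40 beats ÷ 8 chords = 5 beats per chord.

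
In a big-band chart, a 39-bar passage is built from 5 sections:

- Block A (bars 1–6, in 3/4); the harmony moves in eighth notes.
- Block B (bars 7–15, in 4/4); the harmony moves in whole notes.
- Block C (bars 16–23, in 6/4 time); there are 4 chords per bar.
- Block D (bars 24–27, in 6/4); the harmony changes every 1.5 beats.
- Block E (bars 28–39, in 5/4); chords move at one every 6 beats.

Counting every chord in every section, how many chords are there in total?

A: 6 bars × 3 beats = 18 beats; 0.5 beats/chord → 36 chords.
B: 9 bars × 4 beats = 36 beats; 4 beats/chord → 9 chords.
C: 8 bars × 6 beats = 48 beats; 1.5 beats/chord → 32 chords.
D: 4 bars × 6 beats = 24 beats; 1.5 beats/chord → 16 chords.
E: 12 bars × 5 beats = 60 beats; 6 beats/chord → 10 chords.
Total: 36 + 9 + 32 + 16 + 10 = 103.

103 chords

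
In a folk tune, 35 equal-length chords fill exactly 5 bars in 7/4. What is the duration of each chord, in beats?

1 beat

5 bars × 7 beats/bar = 35 beats total.
35 beats ÷ 35 chords = 1 beats per chord.
(That is a quarter note.)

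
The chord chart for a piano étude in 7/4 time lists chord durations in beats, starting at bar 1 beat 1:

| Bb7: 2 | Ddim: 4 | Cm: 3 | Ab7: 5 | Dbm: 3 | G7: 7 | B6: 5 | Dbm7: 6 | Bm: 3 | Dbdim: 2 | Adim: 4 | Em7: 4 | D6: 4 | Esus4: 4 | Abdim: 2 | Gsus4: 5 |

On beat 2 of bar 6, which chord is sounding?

Bm

Beat 2 of bar 6 is beat (6−1)×7 + 2 = 37 overall.
Running totals: Bb7 ends at 2, Ddim ends at 6, Cm ends at 9, Ab7 ends at 14, Dbm ends at 17, G7 ends at 24, B6 ends at 29, Dbm7 ends at 35, Bm ends at 38.
Beat 37 falls within Bm.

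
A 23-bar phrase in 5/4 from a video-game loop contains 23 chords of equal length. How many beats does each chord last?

5 beats

23 bars × 5 beats/bar = 115 beats total.
115 beats ÷ 23 chords = 5 beats per chord.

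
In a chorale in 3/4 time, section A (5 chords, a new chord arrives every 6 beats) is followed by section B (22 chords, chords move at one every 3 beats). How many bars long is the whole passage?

32 bars

A: 5 × 6 = 30 beats = 10 bars.
B: 22 × 3 = 66 beats = 22 bars.
Total: 10 + 22 = 32 bars.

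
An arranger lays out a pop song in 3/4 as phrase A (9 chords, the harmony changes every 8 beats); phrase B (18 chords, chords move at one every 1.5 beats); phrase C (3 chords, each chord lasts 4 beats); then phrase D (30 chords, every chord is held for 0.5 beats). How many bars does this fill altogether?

A: 9 × 8 = 72 beats = 24 bars.
B: 18 × 1.5 = 27 beats = 9 bars.
C: 3 × 4 = 12 beats = 4 bars.
D: 30 × 0.5 = 15 beats = 5 bars.
Total: 24 + 9 + 4 + 5 = 42 bars.

42 bars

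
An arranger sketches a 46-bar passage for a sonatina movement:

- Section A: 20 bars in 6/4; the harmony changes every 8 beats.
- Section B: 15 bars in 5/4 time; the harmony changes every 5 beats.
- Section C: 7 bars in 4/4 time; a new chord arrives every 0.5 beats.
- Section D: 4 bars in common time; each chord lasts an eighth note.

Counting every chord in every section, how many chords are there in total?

118 chords

A: 20 bars × 6 beats = 120 beats; 8 beats/chord → 15 chords.
B: 15 bars × 5 beats = 75 beats; 5 beats/chord → 15 chords.
C: 7 bars × 4 beats = 28 beats; 0.5 beats/chord → 56 chords.
D: 4 bars × 4 beats = 16 beats; 0.5 beats/chord → 32 chords.
Total: 15 + 15 + 56 + 32 = 118.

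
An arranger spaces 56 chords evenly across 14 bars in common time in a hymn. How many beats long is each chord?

14 bars × 4 beats/bar = 56 beats total.
56 beats ÷ 56 chords = 1 beats per chord.
(That is a quarter note.)

1 beat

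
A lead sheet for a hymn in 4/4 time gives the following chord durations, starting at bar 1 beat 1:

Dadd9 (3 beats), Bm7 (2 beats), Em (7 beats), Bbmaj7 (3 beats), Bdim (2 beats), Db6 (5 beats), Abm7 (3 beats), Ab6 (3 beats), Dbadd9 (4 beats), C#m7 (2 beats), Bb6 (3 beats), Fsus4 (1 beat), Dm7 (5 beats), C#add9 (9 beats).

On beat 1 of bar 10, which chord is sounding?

Beat 1 of bar 10 is beat (10−1)×4 + 1 = 37 overall.
Running totals: Dadd9 ends at 3, Bm7 ends at 5, Em ends at 12, Bbmaj7 ends at 15, Bdim ends at 17, Db6 ends at 22, Abm7 ends at 25, Ab6 ends at 28, Dbadd9 ends at 32, C#m7 ends at 34, Bb6 ends at 37.
Beat 37 falls within Bb6.

Bb6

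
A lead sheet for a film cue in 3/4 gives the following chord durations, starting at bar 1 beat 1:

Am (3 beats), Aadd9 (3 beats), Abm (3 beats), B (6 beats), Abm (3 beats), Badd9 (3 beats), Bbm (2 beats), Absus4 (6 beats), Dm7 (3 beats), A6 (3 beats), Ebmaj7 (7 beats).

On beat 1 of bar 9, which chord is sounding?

Absus4

Beat 1 of bar 9 is beat (9−1)×3 + 1 = 25 overall.
Running totals: Am ends at 3, Aadd9 ends at 6, Abm ends at 9, B ends at 15, Abm ends at 18, Badd9 ends at 21, Bbm ends at 23, Absus4 ends at 29.
Beat 25 falls within Absus4.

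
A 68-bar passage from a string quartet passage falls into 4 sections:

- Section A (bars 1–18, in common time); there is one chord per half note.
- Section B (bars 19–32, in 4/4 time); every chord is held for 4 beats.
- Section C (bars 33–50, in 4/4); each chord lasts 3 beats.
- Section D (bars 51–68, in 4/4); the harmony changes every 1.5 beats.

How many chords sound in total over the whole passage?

122 chords

A: 18·4 = 72 beats, 72/2 = 36 chords.
B: 14·4 = 56 beats, 56/4 = 14 chords.
C: 18·4 = 72 beats, 72/3 = 24 chords.
D: 18·4 = 72 beats, 72/1.5 = 48 chords.
Total: 36 + 14 + 24 + 48 = 122.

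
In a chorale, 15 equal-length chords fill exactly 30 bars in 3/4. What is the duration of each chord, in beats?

6 beats

30 bars × 3 beats/bar = 90 beats total.
90 beats ÷ 15 chords = 6 beats per chord.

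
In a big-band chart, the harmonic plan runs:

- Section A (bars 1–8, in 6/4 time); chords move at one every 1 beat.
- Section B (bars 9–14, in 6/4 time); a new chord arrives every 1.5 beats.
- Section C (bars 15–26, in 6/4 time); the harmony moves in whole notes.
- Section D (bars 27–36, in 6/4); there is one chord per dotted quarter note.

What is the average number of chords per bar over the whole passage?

A: 8 × 6 = 48 beats ÷ 1 = 48 chords.
B: 6 × 6 = 36 beats ÷ 1.5 = 24 chords.
C: 12 × 6 = 72 beats ÷ 4 = 18 chords.
D: 10 × 6 = 60 beats ÷ 1.5 = 40 chords.
Overall: 130 chords over 36 bars → 130/36 = 65/18 chords per bar.

65/18 chords per bar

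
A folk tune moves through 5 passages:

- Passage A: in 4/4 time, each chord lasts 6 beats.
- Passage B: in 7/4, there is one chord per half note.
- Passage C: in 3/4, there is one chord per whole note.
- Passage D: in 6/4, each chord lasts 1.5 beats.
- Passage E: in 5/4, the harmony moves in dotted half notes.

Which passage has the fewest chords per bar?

A: each chord is 6 beats in 4/4, so 2/3 per bar.
B: each chord is 2 beats in 7/4, so 3.5 per bar.
C: each chord is 4 beats in 3/4, so 0.75 per bar.
D: each chord is 1.5 beats in 6/4, so 4 per bar.
E: each chord is 3 beats in 5/4, so 5/3 per bar.
Slowest is A at 2/3 chords/bar.

Passage A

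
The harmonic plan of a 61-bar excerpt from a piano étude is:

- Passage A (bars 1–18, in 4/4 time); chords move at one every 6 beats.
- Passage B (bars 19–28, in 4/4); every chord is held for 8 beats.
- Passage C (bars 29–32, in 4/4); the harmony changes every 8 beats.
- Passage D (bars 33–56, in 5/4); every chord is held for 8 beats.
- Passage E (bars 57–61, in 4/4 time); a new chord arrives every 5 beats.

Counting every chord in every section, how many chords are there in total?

38 chords

A: 18 bars × 4 beats = 72 beats; 6 beats/chord → 12 chords.
B: 10 bars × 4 beats = 40 beats; 8 beats/chord → 5 chords.
C: 4 bars × 4 beats = 16 beats; 8 beats/chord → 2 chords.
D: 24 bars × 5 beats = 120 beats; 8 beats/chord → 15 chords.
E: 5 bars × 4 beats = 20 beats; 5 beats/chord → 4 chords.
Total: 12 + 5 + 2 + 15 + 4 = 38.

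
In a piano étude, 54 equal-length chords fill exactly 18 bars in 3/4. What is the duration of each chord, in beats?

18 bars × 3 beats/bar = 54 beats total.
54 beats ÷ 54 chords = 1 beats per chord.
(That is a quarter note.)

1 beat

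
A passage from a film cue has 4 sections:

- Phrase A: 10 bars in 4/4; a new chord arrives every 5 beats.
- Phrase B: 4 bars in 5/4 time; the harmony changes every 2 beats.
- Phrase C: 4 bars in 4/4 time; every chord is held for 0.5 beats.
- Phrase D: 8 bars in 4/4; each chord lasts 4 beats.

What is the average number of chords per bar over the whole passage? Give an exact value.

A: 10 bars of 4 beats is 40 beats; at 5 beats each that's 8 chords.
B: 4 bars of 5 beats is 20 beats; at 2 beats each that's 10 chords.
C: 4 bars of 4 beats is 16 beats; at 0.5 beats each that's 32 chords.
D: 8 bars of 4 beats is 32 beats; at 4 beats each that's 8 chords.
Overall: 58 chords over 26 bars → 58/26 = 29/13 chords per bar.

29/13 chords per bar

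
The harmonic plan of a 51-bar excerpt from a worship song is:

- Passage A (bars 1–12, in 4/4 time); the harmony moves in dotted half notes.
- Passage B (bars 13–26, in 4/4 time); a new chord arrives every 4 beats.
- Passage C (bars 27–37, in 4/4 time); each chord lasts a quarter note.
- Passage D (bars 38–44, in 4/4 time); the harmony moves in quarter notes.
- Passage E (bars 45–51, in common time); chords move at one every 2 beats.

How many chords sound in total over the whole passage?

116 chords

A: 12·4 = 48 beats, 48/3 = 16 chords.
B: 14·4 = 56 beats, 56/4 = 14 chords.
C: 11·4 = 44 beats, 44/1 = 44 chords.
D: 7·4 = 28 beats, 28/1 = 28 chords.
E: 7·4 = 28 beats, 28/2 = 14 chords.
Total: 16 + 14 + 44 + 28 + 14 = 116.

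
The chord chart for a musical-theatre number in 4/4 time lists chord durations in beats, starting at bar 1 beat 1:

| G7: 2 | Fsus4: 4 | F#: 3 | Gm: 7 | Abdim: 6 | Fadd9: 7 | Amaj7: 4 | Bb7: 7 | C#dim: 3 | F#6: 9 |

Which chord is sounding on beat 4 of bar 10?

Bb7

Beat 4 of bar 10 is beat (10−1)×4 + 4 = 40 overall.
Running totals: G7 ends at 2, Fsus4 ends at 6, F# ends at 9, Gm ends at 16, Abdim ends at 22, Fadd9 ends at 29, Amaj7 ends at 33, Bb7 ends at 40.
Beat 40 falls within Bb7.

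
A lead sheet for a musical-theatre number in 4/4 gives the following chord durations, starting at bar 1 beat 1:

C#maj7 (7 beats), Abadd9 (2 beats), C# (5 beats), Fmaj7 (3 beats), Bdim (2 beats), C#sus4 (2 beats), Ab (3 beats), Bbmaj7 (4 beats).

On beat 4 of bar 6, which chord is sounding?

Ab

Beat 4 of bar 6 is beat (6−1)×4 + 4 = 24 overall.
Running totals: C#maj7 ends at 7, Abadd9 ends at 9, C# ends at 14, Fmaj7 ends at 17, Bdim ends at 19, C#sus4 ends at 21, Ab ends at 24.
Beat 24 falls within Ab.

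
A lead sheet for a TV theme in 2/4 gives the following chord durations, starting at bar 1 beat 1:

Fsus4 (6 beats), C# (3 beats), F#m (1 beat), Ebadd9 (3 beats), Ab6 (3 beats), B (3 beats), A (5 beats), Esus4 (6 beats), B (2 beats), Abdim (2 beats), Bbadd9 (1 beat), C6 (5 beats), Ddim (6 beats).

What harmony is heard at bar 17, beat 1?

Abdim

Beat 1 of bar 17 is beat (17−1)×2 + 1 = 33 overall.
Running totals: Fsus4 ends at 6, C# ends at 9, F#m ends at 10, Ebadd9 ends at 13, Ab6 ends at 16, B ends at 19, A ends at 24, Esus4 ends at 30, B ends at 32, Abdim ends at 34.
Beat 33 falls within Abdim.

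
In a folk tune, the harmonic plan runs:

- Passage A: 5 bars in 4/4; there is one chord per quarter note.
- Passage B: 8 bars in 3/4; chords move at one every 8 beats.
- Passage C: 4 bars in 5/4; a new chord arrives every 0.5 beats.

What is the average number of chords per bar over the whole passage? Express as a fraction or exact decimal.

A: 5 bars of 4 beats is 20 beats; at 1 beat each that's 20 chords.
B: 8 bars of 3 beats is 24 beats; at 8 beats each that's 3 chords.
C: 4 bars of 5 beats is 20 beats; at 0.5 beats each that's 40 chords.
Overall: 63 chords over 17 bars → 63/17 = 63/17 chords per bar.

63/17 chords per bar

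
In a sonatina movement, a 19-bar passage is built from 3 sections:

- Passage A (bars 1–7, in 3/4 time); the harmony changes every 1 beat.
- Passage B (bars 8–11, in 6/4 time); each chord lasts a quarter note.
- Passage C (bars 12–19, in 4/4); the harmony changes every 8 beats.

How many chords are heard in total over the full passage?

49 chords

A has 21 beats and chords last 1 each, so 21 chords.
B has 24 beats and chords last 1 each, so 24 chords.
C has 32 beats and chords last 8 each, so 4 chords.
Total: 21 + 24 + 4 = 49.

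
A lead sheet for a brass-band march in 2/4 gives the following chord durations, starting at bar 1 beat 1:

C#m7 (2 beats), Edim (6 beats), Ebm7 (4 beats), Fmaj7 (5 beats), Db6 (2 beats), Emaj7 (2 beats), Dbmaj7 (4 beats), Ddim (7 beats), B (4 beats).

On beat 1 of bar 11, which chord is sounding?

Emaj7

Beat 1 of bar 11 is beat (11−1)×2 + 1 = 21 overall.
Running totals: C#m7 ends at 2, Edim ends at 8, Ebm7 ends at 12, Fmaj7 ends at 17, Db6 ends at 19, Emaj7 ends at 21.
Beat 21 falls within Emaj7.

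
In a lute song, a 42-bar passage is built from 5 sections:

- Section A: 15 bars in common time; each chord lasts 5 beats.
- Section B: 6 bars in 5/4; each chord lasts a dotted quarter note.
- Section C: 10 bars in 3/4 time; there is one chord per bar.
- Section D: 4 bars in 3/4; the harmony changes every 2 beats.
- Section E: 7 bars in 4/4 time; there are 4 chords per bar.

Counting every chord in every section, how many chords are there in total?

76 chords

A has 60 beats and chords last 5 each, so 12 chords.
B has 30 beats and chords last 1.5 each, so 20 chords.
C has 30 beats and chords last 3 each, so 10 chords.
D has 12 beats and chords last 2 each, so 6 chords.
E has 28 beats and chords last 1 each, so 28 chords.
Total: 12 + 20 + 10 + 6 + 28 = 76.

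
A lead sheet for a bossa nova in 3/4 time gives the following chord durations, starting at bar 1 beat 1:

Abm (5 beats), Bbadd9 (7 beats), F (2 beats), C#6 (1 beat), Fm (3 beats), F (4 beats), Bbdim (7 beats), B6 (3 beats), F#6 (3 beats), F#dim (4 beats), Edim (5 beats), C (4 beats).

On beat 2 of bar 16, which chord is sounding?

Beat 2 of bar 16 is beat (16−1)×3 + 2 = 47 overall.
Running totals: Abm ends at 5, Bbadd9 ends at 12, F ends at 14, C#6 ends at 15, Fm ends at 18, F ends at 22, Bbdim ends at 29, B6 ends at 32, F#6 ends at 35, F#dim ends at 39, Edim ends at 44, C ends at 48.
Beat 47 falls within C.

C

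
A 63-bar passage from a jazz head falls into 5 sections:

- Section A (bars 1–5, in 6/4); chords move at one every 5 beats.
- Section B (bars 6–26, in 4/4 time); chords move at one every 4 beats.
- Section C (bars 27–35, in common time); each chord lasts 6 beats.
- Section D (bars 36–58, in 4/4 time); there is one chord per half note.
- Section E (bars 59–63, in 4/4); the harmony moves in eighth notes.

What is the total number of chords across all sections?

119 chords

A: 5 bars × 6 beats = 30 beats; 5 beats/chord → 6 chords.
B: 21 bars × 4 beats = 84 beats; 4 beats/chord → 21 chords.
C: 9 bars × 4 beats = 36 beats; 6 beats/chord → 6 chords.
D: 23 bars × 4 beats = 92 beats; 2 beats/chord → 46 chords.
E: 5 bars × 4 beats = 20 beats; 0.5 beats/chord → 40 chords.
Total: 6 + 21 + 6 + 46 + 40 = 119.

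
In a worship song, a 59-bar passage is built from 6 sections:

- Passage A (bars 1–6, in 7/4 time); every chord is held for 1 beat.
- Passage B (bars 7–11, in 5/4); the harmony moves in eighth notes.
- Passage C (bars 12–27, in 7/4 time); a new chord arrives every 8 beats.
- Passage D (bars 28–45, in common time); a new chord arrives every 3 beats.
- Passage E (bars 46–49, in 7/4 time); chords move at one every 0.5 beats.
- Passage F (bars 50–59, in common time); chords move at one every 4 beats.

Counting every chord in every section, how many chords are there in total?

A: 6·7 = 42 beats, 42/1 = 42 chords.
B: 5·5 = 25 beats, 25/0.5 = 50 chords.
C: 16·7 = 112 beats, 112/8 = 14 chords.
D: 18·4 = 72 beats, 72/3 = 24 chords.
E: 4·7 = 28 beats, 28/0.5 = 56 chords.
F: 10·4 = 40 beats, 40/4 = 10 chords.
Total: 42 + 50 + 14 + 24 + 56 + 10 = 196.

196 chords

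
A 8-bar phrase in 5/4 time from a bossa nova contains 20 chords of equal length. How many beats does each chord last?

8 bars × 5 beats/bar = 40 beats total.
40 beats ÷ 20 chords = 2 beats per chord.
(That is a half note.)

2 beats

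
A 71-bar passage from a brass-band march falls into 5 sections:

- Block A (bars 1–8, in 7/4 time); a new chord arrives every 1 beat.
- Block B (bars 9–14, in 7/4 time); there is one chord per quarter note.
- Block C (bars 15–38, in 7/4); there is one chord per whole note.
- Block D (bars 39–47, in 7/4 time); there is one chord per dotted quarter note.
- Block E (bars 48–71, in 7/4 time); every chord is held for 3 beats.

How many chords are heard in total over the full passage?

A has 56 beats and chords last 1 each, so 56 chords.
B has 42 beats and chords last 1 each, so 42 chords.
C has 168 beats and chords last 4 each, so 42 chords.
D has 63 beats and chords last 1.5 each, so 42 chords.
E has 168 beats and chords last 3 each, so 56 chords.
Total: 56 + 42 + 42 + 42 + 56 = 238.

238 chords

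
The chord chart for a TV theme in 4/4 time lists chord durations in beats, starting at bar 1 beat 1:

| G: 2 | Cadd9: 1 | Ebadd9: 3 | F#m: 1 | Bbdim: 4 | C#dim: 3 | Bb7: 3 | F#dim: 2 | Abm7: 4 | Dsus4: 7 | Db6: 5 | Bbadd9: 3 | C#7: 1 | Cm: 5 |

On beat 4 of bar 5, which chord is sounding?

Beat 4 of bar 5 is beat (5−1)×4 + 4 = 20 overall.
Running totals: G ends at 2, Cadd9 ends at 3, Ebadd9 ends at 6, F#m ends at 7, Bbdim ends at 11, C#dim ends at 14, Bb7 ends at 17, F#dim ends at 19, Abm7 ends at 23.
Beat 20 falls within Abm7.

Abm7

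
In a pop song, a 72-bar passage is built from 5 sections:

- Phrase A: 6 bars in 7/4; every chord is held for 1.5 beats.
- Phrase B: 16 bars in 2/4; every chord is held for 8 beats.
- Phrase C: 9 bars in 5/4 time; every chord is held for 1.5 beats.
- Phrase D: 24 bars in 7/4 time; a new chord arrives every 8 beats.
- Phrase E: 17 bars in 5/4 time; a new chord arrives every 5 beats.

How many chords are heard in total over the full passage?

A has 42 beats and chords last 1.5 each, so 28 chords.
B has 32 beats and chords last 8 each, so 4 chords.
C has 45 beats and chords last 1.5 each, so 30 chords.
D has 168 beats and chords last 8 each, so 21 chords.
E has 85 beats and chords last 5 each, so 17 chords.
Total: 28 + 4 + 30 + 21 + 17 = 100.

100 chords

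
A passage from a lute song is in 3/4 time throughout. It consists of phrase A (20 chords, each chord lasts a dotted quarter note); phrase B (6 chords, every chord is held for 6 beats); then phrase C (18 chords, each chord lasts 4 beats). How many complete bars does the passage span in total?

A: 20 × 1.5 = 30 beats = 10 bars.
B: 6 × 6 = 36 beats = 12 bars.
C: 18 × 4 = 72 beats = 24 bars.
Total: 10 + 12 + 24 = 46 bars.

46 bars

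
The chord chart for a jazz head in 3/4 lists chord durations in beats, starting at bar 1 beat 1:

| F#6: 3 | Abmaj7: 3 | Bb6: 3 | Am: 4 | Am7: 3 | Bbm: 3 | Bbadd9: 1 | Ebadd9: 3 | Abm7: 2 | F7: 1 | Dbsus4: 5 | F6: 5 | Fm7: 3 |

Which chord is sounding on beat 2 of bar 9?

Beat 2 of bar 9 is beat (9−1)×3 + 2 = 26 overall.
Running totals: F#6 ends at 3, Abmaj7 ends at 6, Bb6 ends at 9, Am ends at 13, Am7 ends at 16, Bbm ends at 19, Bbadd9 ends at 20, Ebadd9 ends at 23, Abm7 ends at 25, F7 ends at 26.
Beat 26 falls within F7.

F7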